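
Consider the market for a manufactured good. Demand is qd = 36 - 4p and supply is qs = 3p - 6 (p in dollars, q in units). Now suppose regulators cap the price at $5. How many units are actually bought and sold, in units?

9

In a free market, 36 - 4p = 3p - 6 gives the equilibrium p* = 6, q* = 12.
Since 5 < 6, the ceiling is binding.
At p = 5: qd = 36 - 4·5 = 16 and qs = 3·5 - 6 = 9.
The quantity actually transacted is the short side, supply: 9.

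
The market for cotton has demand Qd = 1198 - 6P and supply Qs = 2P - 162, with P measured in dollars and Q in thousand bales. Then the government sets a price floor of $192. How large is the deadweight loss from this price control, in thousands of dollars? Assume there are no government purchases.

5808

In a free market, 1198 - 6P = 2P - 162 gives the equilibrium P* = 170, Q* = 178.
Because the floor (192) lies above the market-clearing price, it is binding.
At P = 192: Qd = 1198 - 6·192 = 46 and Qs = 2·192 - 162 = 222.
Quantity traded falls to 46. At Q = 46 the demand price is (1198 - 46)/6 = 192 and the supply price is (162 + 46)/2 = 104.
Deadweight loss = ½ · (192 - 104) · (178 - 46) = ½ · 88 · 132 = 5808.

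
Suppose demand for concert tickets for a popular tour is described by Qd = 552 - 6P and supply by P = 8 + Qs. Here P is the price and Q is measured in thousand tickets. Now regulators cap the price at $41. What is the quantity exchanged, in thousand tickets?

Rearranging supply gives Qs = P - 8. Equilibrium: 552 - 6P = P - 8, so 560 = 7P and P* = 80, Q* = 72.
The ceiling of 41 is below the equilibrium price 80, so it binds.
At P = 41: Qd = 552 - 6·41 = 306 and Qs = 41 - 8 = 33.
The quantity actually transacted is the short side, supply: 33.

33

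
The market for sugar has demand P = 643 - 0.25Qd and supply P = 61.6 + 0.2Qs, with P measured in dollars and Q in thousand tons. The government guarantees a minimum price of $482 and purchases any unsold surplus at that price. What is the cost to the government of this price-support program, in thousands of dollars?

702756

Rearranging demand gives Qd = 2572 - 4P; rearranging supply gives Qs = 5P - 308. In a free market, 2572 - 4P = 5P - 308 gives the equilibrium P* = 320, Q* = 1292.
The floor of 482 is above the equilibrium price 320, so it binds.
At P = 482: Qd = 2572 - 4·482 = 644 and Qs = 5·482 - 308 = 2102.
Surplus = Qs - Qd = 1458.
Government expenditure = surplus × support price = 1458 × 482 = 702756.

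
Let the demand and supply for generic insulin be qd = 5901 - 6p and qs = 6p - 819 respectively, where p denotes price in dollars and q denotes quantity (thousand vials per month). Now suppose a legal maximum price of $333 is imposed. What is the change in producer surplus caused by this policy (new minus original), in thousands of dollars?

-422220

Without the control the market clears where 5901 - 6p = 6p - 819, i.e. p* = 560 and q* = 2541.
Since 333 < 560, the ceiling is binding.
At p = 333: qd = 5901 - 6·333 = 3903 and qs = 6·333 - 819 = 1179.
Producer surplus without the control is ½ · (560 - 136.5) · 2541 = 538056.75.
With the ceiling, producers sell 1179 units at 333, so PS = ½ · (333 - 136.5) · 1179 = 115836.75.
Change in producer surplus = 115836.75 - 538056.75 = -422220.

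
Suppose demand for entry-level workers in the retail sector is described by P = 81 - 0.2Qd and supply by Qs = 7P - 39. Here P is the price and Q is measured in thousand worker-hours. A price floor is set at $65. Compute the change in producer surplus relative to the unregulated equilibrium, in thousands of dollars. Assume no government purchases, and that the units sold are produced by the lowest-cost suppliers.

840

Rearranging demand gives Qd = 405 - 5P. Without the control the market clears where 405 - 5P = 7P - 39, i.e. P* = 37 and Q* = 220.
The floor of 65 is above the equilibrium price 37, so it binds.
At P = 65: Qd = 405 - 5·65 = 80 and Qs = 7·65 - 39 = 416.
Producer surplus without the control is ½ · (37 - 39/7) · 220 = 24200/7.
With the floor, 80 units are sold at 65. The supply price at Q = 80 is 17, so PS = ½ · [(65 - 39/7) + (65 - 17)] · 80 = 30080/7.
Change in producer surplus = 30080/7 - 24200/7 = 840.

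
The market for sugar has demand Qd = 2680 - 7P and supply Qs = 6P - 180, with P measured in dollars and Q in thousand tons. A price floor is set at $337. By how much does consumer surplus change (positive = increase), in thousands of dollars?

Setting quantity demanded equal to quantity supplied, 2680 - 7P = 6P - 180, gives P* = 220 and Q* = 1140.
Since 337 > 220, the floor is binding.
At P = 337: Qd = 2680 - 7·337 = 321 and Qs = 6·337 - 180 = 1842.
Consumer surplus without the control is ½ · (2680/7 - 220) · 1140 = 649800/7.
With the floor, consumers buy 321 units at 337, so CS = ½ · (2680/7 - 337) · 321 = 103041/14.
Change in consumer surplus = 103041/14 - 649800/7 = -85468.5.

-85468.5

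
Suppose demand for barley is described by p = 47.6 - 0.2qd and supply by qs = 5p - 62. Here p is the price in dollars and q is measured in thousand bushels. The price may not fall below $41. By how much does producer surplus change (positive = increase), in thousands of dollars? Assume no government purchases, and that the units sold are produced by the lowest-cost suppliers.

Rearranging demand gives qd = 238 - 5p. Without the control the market clears where 238 - 5p = 5p - 62, i.e. p* = 30 and q* = 88.
Since 41 > 30, the floor is binding.
At p = 41: qd = 238 - 5·41 = 33 and qs = 5·41 - 62 = 143.
Producer surplus without the control is ½ · (30 - 12.4) · 88 = 774.4.
With the floor, 33 units are sold at 41. The supply price at q = 33 is 19, so PS = ½ · [(41 - 12.4) + (41 - 19)] · 33 = 834.9.
Change in producer surplus = 834.9 - 774.4 = 60.5.

60.5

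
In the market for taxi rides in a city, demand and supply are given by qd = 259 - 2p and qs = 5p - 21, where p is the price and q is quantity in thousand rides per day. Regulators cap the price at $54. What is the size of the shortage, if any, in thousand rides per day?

Without the control the market clears where 259 - 2p = 5p - 21, i.e. p* = 40 and q* = 179.
The ceiling of 54 is above the equilibrium price 40, so it is not binding; the market clears at p* = 40, q* = 179.
Since the control does not bind, there is no shortage.

0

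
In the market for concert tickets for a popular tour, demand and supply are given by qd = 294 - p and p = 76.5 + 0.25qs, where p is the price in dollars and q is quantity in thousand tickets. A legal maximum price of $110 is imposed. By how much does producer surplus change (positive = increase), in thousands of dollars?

-1540

Rearranging supply gives qs = 4p - 306. Equilibrium: 294 - p = 4p - 306, so 600 = 5p and p* = 120, q* = 174.
Because the ceiling (110) lies below the market-clearing price, it is binding.
At p = 110: qd = 294 - 110 = 184 and qs = 4·110 - 306 = 134.
Producer surplus without the control is ½ · (120 - 76.5) · 174 = 3784.5.
With the ceiling, producers sell 134 units at 110, so PS = ½ · (110 - 76.5) · 134 = 2244.5.
Change in producer surplus = 2244.5 - 3784.5 = -1540.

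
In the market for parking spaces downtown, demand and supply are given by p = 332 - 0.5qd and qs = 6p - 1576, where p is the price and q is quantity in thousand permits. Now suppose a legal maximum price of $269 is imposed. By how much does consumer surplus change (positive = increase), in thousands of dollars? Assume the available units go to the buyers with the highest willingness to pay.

Rearranging demand gives qd = 664 - 2p. In a free market, 664 - 2p = 6p - 1576 gives the equilibrium p* = 280, q* = 104.
The ceiling of 269 is below the equilibrium price 280, so it binds.
At p = 269: qd = 664 - 2·269 = 126 and qs = 6·269 - 1576 = 38.
Consumer surplus without the control is ½ · (332 - 280) · 104 = 2704.
With the ceiling, 38 units are sold at 269 (assume they go to the highest-value buyers). The demand price at q = 38 is 313, so CS = ½ · [(332 - 269) + (313 - 269)] · 38 = 2033.
Change in consumer surplus = 2033 - 2704 = -671.

-671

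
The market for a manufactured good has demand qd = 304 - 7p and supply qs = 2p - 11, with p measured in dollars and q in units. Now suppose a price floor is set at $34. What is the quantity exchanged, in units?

Setting quantity demanded equal to quantity supplied, 304 - 7p = 2p - 11, gives p* = 35 and q* = 59.
The floor of 34 is below the equilibrium price 35, so it is not binding; the market clears at p* = 35, q* = 59.

59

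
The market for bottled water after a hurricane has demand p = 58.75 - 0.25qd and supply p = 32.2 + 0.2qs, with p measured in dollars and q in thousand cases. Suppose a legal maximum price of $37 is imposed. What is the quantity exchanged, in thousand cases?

Rearranging demand gives qd = 235 - 4p; rearranging supply gives qs = 5p - 161. Without the control the market clears where 235 - 4p = 5p - 161, i.e. p* = 44 and q* = 59.
The ceiling of 37 is below the equilibrium price 44, so it binds.
At p = 37: qd = 235 - 4·37 = 87 and qs = 5·37 - 161 = 24.
The quantity actually transacted is the short side, supply: 24.

24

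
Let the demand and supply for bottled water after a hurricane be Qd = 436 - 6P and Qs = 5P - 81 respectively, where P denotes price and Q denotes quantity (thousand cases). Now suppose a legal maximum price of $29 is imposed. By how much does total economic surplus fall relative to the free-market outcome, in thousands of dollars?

Setting quantity demanded equal to quantity supplied, 436 - 6P = 5P - 81, gives P* = 47 and Q* = 154.
The ceiling of 29 is below the equilibrium price 47, so it binds.
At P = 29: Qd = 436 - 6·29 = 262 and Qs = 5·29 - 81 = 64.
Quantity traded falls to 64. At Q = 64 the demand price is (436 - 64)/6 = 62 and the supply price is (81 + 64)/5 = 29.
Deadweight loss = ½ · (62 - 29) · (154 - 64) = ½ · 33 · 90 = 1485.

1485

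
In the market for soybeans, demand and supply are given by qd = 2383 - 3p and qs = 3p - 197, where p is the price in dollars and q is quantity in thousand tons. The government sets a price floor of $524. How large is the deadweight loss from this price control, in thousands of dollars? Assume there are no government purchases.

In a free market, 2383 - 3p = 3p - 197 gives the equilibrium p* = 430, q* = 1093.
Since 524 > 430, the floor is binding.
At p = 524: qd = 2383 - 3·524 = 811 and qs = 3·524 - 197 = 1375.
Quantity traded falls to 811. At q = 811 the demand price is (2383 - 811)/3 = 524 and the supply price is (197 + 811)/3 = 336.
Deadweight loss = ½ · (524 - 336) · (1093 - 811) = ½ · 188 · 282 = 26508.

26508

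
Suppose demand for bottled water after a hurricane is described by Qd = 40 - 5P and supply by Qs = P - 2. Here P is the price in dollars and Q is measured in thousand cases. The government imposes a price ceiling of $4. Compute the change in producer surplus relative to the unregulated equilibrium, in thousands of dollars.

-10.5

In a free market, 40 - 5P = P - 2 gives the equilibrium P* = 7, Q* = 5.
Since 4 < 7, the ceiling is binding.
At P = 4: Qd = 40 - 5·4 = 20 and Qs = 4 - 2 = 2.
Producer surplus without the control is ½ · (7 - 2) · 5 = 12.5.
With the ceiling, producers sell 2 units at 4, so PS = ½ · (4 - 2) · 2 = 2.
Change in producer surplus = 2 - 12.5 = -10.5.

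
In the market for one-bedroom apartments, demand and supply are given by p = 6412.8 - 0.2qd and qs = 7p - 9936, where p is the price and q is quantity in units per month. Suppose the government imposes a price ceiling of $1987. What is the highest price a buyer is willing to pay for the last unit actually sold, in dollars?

Rearranging demand gives qd = 32064 - 5p. Setting quantity demanded equal to quantity supplied, 32064 - 5p = 7p - 9936, gives p* = 3500 and q* = 14564.
Since 1987 < 3500, the ceiling is binding.
At p = 1987: qd = 32064 - 5·1987 = 22129 and qs = 7·1987 - 9936 = 3973.
Only 3973 units reach the market. On the demand curve, the marginal buyer's willingness to pay at q = 3973 is (32064 - 3973)/5 = 5618.2.

5618.2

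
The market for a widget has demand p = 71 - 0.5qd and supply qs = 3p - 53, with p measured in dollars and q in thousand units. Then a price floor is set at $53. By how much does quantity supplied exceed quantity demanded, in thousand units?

Rearranging demand gives qd = 142 - 2p. Equilibrium: 142 - 2p = 3p - 53, so 195 = 5p and p* = 39, q* = 64.
Because the floor (53) lies above the market-clearing price, it is binding.
At p = 53: qd = 142 - 2·53 = 36 and qs = 3·53 - 53 = 106.
Surplus = qs - qd = 106 - 36 = 70.

70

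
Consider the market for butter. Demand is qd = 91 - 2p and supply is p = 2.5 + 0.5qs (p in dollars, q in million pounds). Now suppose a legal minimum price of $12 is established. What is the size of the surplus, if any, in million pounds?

Rearranging supply gives qs = 2p - 5. In a free market, 91 - 2p = 2p - 5 gives the equilibrium p* = 24, q* = 43.
The floor of 12 is below the equilibrium price 24, so it is not binding; the market clears at p* = 24, q* = 43.
Since the control does not bind, there is no surplus.

0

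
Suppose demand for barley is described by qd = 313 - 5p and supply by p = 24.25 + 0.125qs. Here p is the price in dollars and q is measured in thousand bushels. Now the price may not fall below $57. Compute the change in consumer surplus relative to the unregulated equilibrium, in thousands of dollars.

-1314

Rearranging supply gives qs = 8p - 194. In a free market, 313 - 5p = 8p - 194 gives the equilibrium p* = 39, q* = 118.
Since 57 > 39, the floor is binding.
At p = 57: qd = 313 - 5·57 = 28 and qs = 8·57 - 194 = 262.
Consumer surplus without the control is ½ · (62.6 - 39) · 118 = 1392.4.
With the floor, consumers buy 28 units at 57, so CS = ½ · (62.6 - 57) · 28 = 78.4.
Change in consumer surplus = 78.4 - 1392.4 = -1314.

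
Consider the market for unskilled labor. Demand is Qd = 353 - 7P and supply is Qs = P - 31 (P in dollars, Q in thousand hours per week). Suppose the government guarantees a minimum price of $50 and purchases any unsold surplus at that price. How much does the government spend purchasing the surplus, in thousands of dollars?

800

Without the control the market clears where 353 - 7P = P - 31, i.e. P* = 48 and Q* = 17.
Because the floor (50) lies above the market-clearing price, it is binding.
At P = 50: Qd = 353 - 7·50 = 3 and Qs = 50 - 31 = 19.
Surplus = Qs - Qd = 16.
Government expenditure = surplus × support price = 16 × 50 = 800.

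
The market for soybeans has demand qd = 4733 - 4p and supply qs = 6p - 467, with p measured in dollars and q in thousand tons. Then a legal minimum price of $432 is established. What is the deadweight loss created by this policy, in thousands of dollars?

In a free market, 4733 - 4p = 6p - 467 gives the equilibrium p* = 520, q* = 2653.
Since 432 is below p* = 520, the floor does not bind and the free-market outcome prevails.
Since the control does not bind, no trades are prevented and deadweight loss is zero.

0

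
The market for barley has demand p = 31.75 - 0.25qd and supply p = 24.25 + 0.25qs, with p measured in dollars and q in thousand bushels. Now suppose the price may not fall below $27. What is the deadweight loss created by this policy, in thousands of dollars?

0

Rearranging demand gives qd = 127 - 4p; rearranging supply gives qs = 4p - 97. In a free market, 127 - 4p = 4p - 97 gives the equilibrium p* = 28, q* = 15.
The floor of 27 is below the equilibrium price 28, so it is not binding; the market clears at p* = 28, q* = 15.
Since the control does not bind, no trades are prevented and deadweight loss is zero.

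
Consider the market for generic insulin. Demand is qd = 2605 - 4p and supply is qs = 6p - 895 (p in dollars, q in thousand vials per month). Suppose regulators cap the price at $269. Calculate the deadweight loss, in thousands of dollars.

In a free market, 2605 - 4p = 6p - 895 gives the equilibrium p* = 350, q* = 1205.
The ceiling of 269 is below the equilibrium price 350, so it binds.
At p = 269: qd = 2605 - 4·269 = 1529 and qs = 6·269 - 895 = 719.
Quantity traded falls to 719. At q = 719 the demand price is (2605 - 719)/4 = 471.5 and the supply price is (895 + 719)/6 = 269.
Deadweight loss = ½ · (471.5 - 269) · (1205 - 719) = ½ · 202.5 · 486 = 49207.5.

49207.5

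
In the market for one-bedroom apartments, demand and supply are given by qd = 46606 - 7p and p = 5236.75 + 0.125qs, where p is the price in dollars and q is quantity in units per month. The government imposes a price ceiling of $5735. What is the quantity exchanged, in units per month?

Rearranging supply gives qs = 8p - 41894. Equilibrium: 46606 - 7p = 8p - 41894, so 88500 = 15p and p* = 5900, q* = 5306.
Because the ceiling (5735) lies below the market-clearing price, it is binding.
At p = 5735: qd = 46606 - 7·5735 = 6461 and qs = 8·5735 - 41894 = 3986.
The quantity actually transacted is the short side, supply: 3986.

3986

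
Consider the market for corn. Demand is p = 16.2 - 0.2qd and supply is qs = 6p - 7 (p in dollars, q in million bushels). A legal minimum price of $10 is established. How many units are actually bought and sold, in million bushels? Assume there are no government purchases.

31

Rearranging demand gives qd = 81 - 5p. Equilibrium: 81 - 5p = 6p - 7, so 88 = 11p and p* = 8, q* = 41.
The floor of 10 is above the equilibrium price 8, so it binds.
At p = 10: qd = 81 - 5·10 = 31 and qs = 6·10 - 7 = 53.
The quantity actually transacted is the short side, demand: 31.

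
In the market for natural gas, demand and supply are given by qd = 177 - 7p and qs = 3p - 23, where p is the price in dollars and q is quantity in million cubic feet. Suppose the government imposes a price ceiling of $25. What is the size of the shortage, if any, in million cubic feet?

0

Without the control the market clears where 177 - 7p = 3p - 23, i.e. p* = 20 and q* = 37.
Since 25 is above p* = 20, the ceiling does not bind and the free-market outcome prevails.
Since the control does not bind, there is no shortage.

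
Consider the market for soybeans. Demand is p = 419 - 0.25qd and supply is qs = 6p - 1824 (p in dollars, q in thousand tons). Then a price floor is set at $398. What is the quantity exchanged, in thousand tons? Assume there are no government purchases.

Rearranging demand gives qd = 1676 - 4p. Without the control the market clears where 1676 - 4p = 6p - 1824, i.e. p* = 350 and q* = 276.
Since 398 > 350, the floor is binding.
At p = 398: qd = 1676 - 4·398 = 84 and qs = 6·398 - 1824 = 564.
The quantity actually transacted is the short side, demand: 84.

84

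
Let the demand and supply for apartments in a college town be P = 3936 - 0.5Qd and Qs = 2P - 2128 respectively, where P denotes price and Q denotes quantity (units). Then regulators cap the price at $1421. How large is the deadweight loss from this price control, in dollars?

Rearranging demand gives Qd = 7872 - 2P. In a free market, 7872 - 2P = 2P - 2128 gives the equilibrium P* = 2500, Q* = 2872.
Because the ceiling (1421) lies below the market-clearing price, it is binding.
At P = 1421: Qd = 7872 - 2·1421 = 5030 and Qs = 2·1421 - 2128 = 714.
Quantity traded falls to 714. At Q = 714 the demand price is (7872 - 714)/2 = 3579 and the supply price is (2128 + 714)/2 = 1421.
Deadweight loss = ½ · (3579 - 1421) · (2872 - 714) = ½ · 2158 · 2158 = 2328482.

2328482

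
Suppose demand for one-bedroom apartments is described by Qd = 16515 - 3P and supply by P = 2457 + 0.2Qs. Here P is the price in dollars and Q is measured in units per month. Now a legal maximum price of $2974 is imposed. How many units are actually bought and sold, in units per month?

Rearranging supply gives Qs = 5P - 12285. In a free market, 16515 - 3P = 5P - 12285 gives the equilibrium P* = 3600, Q* = 5715.
Because the ceiling (2974) lies below the market-clearing price, it is binding.
At P = 2974: Qd = 16515 - 3·2974 = 7593 and Qs = 5·2974 - 12285 = 2585.
The quantity actually transacted is the short side, supply: 2585.

2585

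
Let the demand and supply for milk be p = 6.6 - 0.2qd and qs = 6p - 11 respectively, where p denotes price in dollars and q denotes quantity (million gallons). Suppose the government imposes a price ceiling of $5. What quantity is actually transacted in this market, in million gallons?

13

Rearranging demand gives qd = 33 - 5p. Setting quantity demanded equal to quantity supplied, 33 - 5p = 6p - 11, gives p* = 4 and q* = 13.
The ceiling of 5 is above the equilibrium price 4, so it is not binding; the market clears at p* = 4, q* = 13.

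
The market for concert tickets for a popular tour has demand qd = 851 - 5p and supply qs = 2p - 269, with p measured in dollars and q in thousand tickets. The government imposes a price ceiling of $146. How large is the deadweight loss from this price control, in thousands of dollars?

Without the control the market clears where 851 - 5p = 2p - 269, i.e. p* = 160 and q* = 51.
The ceiling of 146 is below the equilibrium price 160, so it binds.
At p = 146: qd = 851 - 5·146 = 121 and qs = 2·146 - 269 = 23.
Quantity traded falls to 23. At q = 23 the demand price is (851 - 23)/5 = 165.6 and the supply price is (269 + 23)/2 = 146.
Deadweight loss = ½ · (165.6 - 146) · (51 - 23) = ½ · 19.6 · 28 = 274.4.

274.4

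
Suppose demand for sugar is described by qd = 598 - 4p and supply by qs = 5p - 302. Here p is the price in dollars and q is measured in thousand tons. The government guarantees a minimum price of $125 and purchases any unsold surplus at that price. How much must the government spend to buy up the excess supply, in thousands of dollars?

Without the control the market clears where 598 - 4p = 5p - 302, i.e. p* = 100 and q* = 198.
The floor of 125 is above the equilibrium price 100, so it binds.
At p = 125: qd = 598 - 4·125 = 98 and qs = 5·125 - 302 = 323.
Surplus = qs - qd = 225.
Government expenditure = surplus × support price = 225 × 125 = 28125.

28125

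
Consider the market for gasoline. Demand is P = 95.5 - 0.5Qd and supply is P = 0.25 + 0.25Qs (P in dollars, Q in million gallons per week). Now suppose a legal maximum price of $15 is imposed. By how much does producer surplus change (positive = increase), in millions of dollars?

-1581

Rearranging demand gives Qd = 191 - 2P; rearranging supply gives Qs = 4P - 1. Without the control the market clears where 191 - 2P = 4P - 1, i.e. P* = 32 and Q* = 127.
Because the ceiling (15) lies below the market-clearing price, it is binding.
At P = 15: Qd = 191 - 2·15 = 161 and Qs = 4·15 - 1 = 59.
Producer surplus without the control is ½ · (32 - 0.25) · 127 = 2016.125.
With the ceiling, producers sell 59 units at 15, so PS = ½ · (15 - 0.25) · 59 = 435.125.
Change in producer surplus = 435.125 - 2016.125 = -1581.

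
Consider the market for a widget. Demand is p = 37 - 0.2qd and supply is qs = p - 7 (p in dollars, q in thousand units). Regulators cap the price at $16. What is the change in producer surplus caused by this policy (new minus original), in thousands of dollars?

Rearranging demand gives qd = 185 - 5p. In a free market, 185 - 5p = p - 7 gives the equilibrium p* = 32, q* = 25.
Since 16 < 32, the ceiling is binding.
At p = 16: qd = 185 - 5·16 = 105 and qs = 16 - 7 = 9.
Producer surplus without the control is ½ · (32 - 7) · 25 = 312.5.
With the ceiling, producers sell 9 units at 16, so PS = ½ · (16 - 7) · 9 = 40.5.
Change in producer surplus = 40.5 - 312.5 = -272.

-272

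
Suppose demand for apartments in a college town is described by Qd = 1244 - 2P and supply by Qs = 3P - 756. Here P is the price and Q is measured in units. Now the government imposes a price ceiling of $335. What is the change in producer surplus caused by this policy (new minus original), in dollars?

Setting quantity demanded equal to quantity supplied, 1244 - 2P = 3P - 756, gives P* = 400 and Q* = 444.
Since 335 < 400, the ceiling is binding.
At P = 335: Qd = 1244 - 2·335 = 574 and Qs = 3·335 - 756 = 249.
Producer surplus without the control is ½ · (400 - 252) · 444 = 32856.
With the ceiling, producers sell 249 units at 335, so PS = ½ · (335 - 252) · 249 = 10333.5.
Change in producer surplus = 10333.5 - 32856 = -22522.5.

-22522.5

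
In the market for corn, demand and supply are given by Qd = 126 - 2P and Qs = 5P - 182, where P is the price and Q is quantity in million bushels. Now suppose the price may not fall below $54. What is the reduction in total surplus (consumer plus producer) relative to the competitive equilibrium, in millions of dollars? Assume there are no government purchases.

140

Equilibrium: 126 - 2P = 5P - 182, so 308 = 7P and P* = 44, Q* = 38.
Since 54 > 44, the floor is binding.
At P = 54: Qd = 126 - 2·54 = 18 and Qs = 5·54 - 182 = 88.
Quantity traded falls to 18. At Q = 18 the demand price is (126 - 18)/2 = 54 and the supply price is (182 + 18)/5 = 40.
Deadweight loss = ½ · (54 - 40) · (38 - 18) = ½ · 14 · 20 = 140.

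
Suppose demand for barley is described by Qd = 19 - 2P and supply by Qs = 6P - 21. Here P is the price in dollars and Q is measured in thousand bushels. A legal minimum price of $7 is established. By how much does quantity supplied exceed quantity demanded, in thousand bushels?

16

Equilibrium: 19 - 2P = 6P - 21, so 40 = 8P and P* = 5, Q* = 9.
Since 7 > 5, the floor is binding.
At P = 7: Qd = 19 - 2·7 = 5 and Qs = 6·7 - 21 = 21.
Surplus = Qs - Qd = 21 - 5 = 16.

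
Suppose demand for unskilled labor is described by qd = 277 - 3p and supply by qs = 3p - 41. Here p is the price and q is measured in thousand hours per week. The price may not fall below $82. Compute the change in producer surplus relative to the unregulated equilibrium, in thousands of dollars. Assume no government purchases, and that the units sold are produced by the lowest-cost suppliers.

Equilibrium: 277 - 3p = 3p - 41, so 318 = 6p and p* = 53, q* = 118.
Because the floor (82) lies above the market-clearing price, it is binding.
At p = 82: qd = 277 - 3·82 = 31 and qs = 3·82 - 41 = 205.
Producer surplus without the control is ½ · (53 - 41/3) · 118 = 6962/3.
With the floor, 31 units are sold at 82. The supply price at q = 31 is 24, so PS = ½ · [(82 - 41/3) + (82 - 24)] · 31 = 11749/6.
Change in producer surplus = 11749/6 - 6962/3 = -362.5.

-362.5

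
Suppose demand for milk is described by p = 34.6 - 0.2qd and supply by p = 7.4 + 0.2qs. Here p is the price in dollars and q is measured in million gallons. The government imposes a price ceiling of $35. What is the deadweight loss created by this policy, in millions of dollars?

0

Rearranging demand gives qd = 173 - 5p; rearranging supply gives qs = 5p - 37. In a free market, 173 - 5p = 5p - 37 gives the equilibrium p* = 21, q* = 68.
Since 35 is above p* = 21, the ceiling does not bind and the free-market outcome prevails.
Since the control does not bind, no trades are prevented and deadweight loss is zero.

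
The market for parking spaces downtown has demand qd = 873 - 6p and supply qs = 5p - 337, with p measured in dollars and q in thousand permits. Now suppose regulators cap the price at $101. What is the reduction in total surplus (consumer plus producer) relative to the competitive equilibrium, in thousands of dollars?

In a free market, 873 - 6p = 5p - 337 gives the equilibrium p* = 110, q* = 213.
The ceiling of 101 is below the equilibrium price 110, so it binds.
At p = 101: qd = 873 - 6·101 = 267 and qs = 5·101 - 337 = 168.
Quantity traded falls to 168. At q = 168 the demand price is (873 - 168)/6 = 117.5 and the supply price is (337 + 168)/5 = 101.
Deadweight loss = ½ · (117.5 - 101) · (213 - 168) = ½ · 16.5 · 45 = 371.25.

371.25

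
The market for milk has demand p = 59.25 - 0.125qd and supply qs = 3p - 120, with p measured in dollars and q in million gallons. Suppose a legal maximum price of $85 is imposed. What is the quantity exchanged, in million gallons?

Rearranging demand gives qd = 474 - 8p. Without the control the market clears where 474 - 8p = 3p - 120, i.e. p* = 54 and q* = 42.
The ceiling of 85 is above the equilibrium price 54, so it is not binding; the market clears at p* = 54, q* = 42.

42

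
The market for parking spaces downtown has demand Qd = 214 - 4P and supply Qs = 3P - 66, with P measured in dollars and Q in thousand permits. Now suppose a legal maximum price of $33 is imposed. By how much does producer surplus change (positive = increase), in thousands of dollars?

Without the control the market clears where 214 - 4P = 3P - 66, i.e. P* = 40 and Q* = 54.
Because the ceiling (33) lies below the market-clearing price, it is binding.
At P = 33: Qd = 214 - 4·33 = 82 and Qs = 3·33 - 66 = 33.
Producer surplus without the control is ½ · (40 - 22) · 54 = 486.
With the ceiling, producers sell 33 units at 33, so PS = ½ · (33 - 22) · 33 = 181.5.
Change in producer surplus = 181.5 - 486 = -304.5.

-304.5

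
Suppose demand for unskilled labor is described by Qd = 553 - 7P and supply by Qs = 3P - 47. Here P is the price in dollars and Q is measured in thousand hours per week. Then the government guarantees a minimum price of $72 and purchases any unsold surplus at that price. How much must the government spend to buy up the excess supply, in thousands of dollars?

Equilibrium: 553 - 7P = 3P - 47, so 600 = 10P and P* = 60, Q* = 133.
Since 72 > 60, the floor is binding.
At P = 72: Qd = 553 - 7·72 = 49 and Qs = 3·72 - 47 = 169.
Surplus = Qs - Qd = 120.
Government expenditure = surplus × support price = 120 × 72 = 8640.

8640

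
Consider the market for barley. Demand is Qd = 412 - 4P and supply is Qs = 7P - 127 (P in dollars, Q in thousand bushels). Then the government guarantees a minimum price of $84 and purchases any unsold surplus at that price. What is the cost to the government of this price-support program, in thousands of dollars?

32340

Equilibrium: 412 - 4P = 7P - 127, so 539 = 11P and P* = 49, Q* = 216.
Because the floor (84) lies above the market-clearing price, it is binding.
At P = 84: Qd = 412 - 4·84 = 76 and Qs = 7·84 - 127 = 461.
Surplus = Qs - Qd = 385.
Government expenditure = surplus × support price = 385 × 84 = 32340.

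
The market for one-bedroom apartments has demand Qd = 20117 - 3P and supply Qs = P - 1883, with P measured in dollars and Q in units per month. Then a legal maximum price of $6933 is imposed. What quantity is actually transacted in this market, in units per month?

3617

Without the control the market clears where 20117 - 3P = P - 1883, i.e. P* = 5500 and Q* = 3617.
Since 6933 is above P* = 5500, the ceiling does not bind and the free-market outcome prevails.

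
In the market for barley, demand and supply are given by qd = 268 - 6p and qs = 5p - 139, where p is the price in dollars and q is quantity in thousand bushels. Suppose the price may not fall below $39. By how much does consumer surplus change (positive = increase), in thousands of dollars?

Setting quantity demanded equal to quantity supplied, 268 - 6p = 5p - 139, gives p* = 37 and q* = 46.
Since 39 > 37, the floor is binding.
At p = 39: qd = 268 - 6·39 = 34 and qs = 5·39 - 139 = 56.
Consumer surplus without the control is ½ · (134/3 - 37) · 46 = 529/3.
With the floor, consumers buy 34 units at 39, so CS = ½ · (134/3 - 39) · 34 = 289/3.
Change in consumer surplus = 289/3 - 529/3 = -80.

-80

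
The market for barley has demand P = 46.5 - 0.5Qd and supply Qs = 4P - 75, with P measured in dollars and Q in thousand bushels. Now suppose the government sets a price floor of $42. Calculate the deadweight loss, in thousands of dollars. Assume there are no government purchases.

Rearranging demand gives Qd = 93 - 2P. Setting quantity demanded equal to quantity supplied, 93 - 2P = 4P - 75, gives P* = 28 and Q* = 37.
Because the floor (42) lies above the market-clearing price, it is binding.
At P = 42: Qd = 93 - 2·42 = 9 and Qs = 4·42 - 75 = 93.
Quantity traded falls to 9. At Q = 9 the demand price is (93 - 9)/2 = 42 and the supply price is (75 + 9)/4 = 21.
Deadweight loss = ½ · (42 - 21) · (37 - 9) = ½ · 21 · 28 = 294.

294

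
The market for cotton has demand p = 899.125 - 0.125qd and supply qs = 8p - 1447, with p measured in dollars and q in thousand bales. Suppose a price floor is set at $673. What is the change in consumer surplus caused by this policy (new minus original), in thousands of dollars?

Rearranging demand gives qd = 7193 - 8p. Setting quantity demanded equal to quantity supplied, 7193 - 8p = 8p - 1447, gives p* = 540 and q* = 2873.
The floor of 673 is above the equilibrium price 540, so it binds.
At p = 673: qd = 7193 - 8·673 = 1809 and qs = 8·673 - 1447 = 3937.
Consumer surplus without the control is ½ · (899.125 - 540) · 2873 = 515883.0625.
With the floor, consumers buy 1809 units at 673, so CS = ½ · (899.125 - 673) · 1809 = 204530.0625.
Change in consumer surplus = 204530.0625 - 515883.0625 = -311353.

-311353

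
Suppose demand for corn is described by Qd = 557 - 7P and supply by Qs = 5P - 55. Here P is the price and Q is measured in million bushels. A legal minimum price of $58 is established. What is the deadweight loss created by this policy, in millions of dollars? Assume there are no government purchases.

Equilibrium: 557 - 7P = 5P - 55, so 612 = 12P and P* = 51, Q* = 200.
Since 58 > 51, the floor is binding.
At P = 58: Qd = 557 - 7·58 = 151 and Qs = 5·58 - 55 = 235.
Quantity traded falls to 151. At Q = 151 the demand price is (557 - 151)/7 = 58 and the supply price is (55 + 151)/5 = 41.2.
Deadweight loss = ½ · (58 - 41.2) · (200 - 151) = ½ · 16.8 · 49 = 411.6.

411.6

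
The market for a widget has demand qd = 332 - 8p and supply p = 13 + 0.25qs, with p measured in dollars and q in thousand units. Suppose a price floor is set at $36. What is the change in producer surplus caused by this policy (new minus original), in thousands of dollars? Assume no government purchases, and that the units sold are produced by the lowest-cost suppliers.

48

Rearranging supply gives qs = 4p - 52. Setting quantity demanded equal to quantity supplied, 332 - 8p = 4p - 52, gives p* = 32 and q* = 76.
Because the floor (36) lies above the market-clearing price, it is binding.
At p = 36: qd = 332 - 8·36 = 44 and qs = 4·36 - 52 = 92.
Producer surplus without the control is ½ · (32 - 13) · 76 = 722.
With the floor, 44 units are sold at 36. The supply price at q = 44 is 24, so PS = ½ · [(36 - 13) + (36 - 24)] · 44 = 770.
Change in producer surplus = 770 - 722 = 48.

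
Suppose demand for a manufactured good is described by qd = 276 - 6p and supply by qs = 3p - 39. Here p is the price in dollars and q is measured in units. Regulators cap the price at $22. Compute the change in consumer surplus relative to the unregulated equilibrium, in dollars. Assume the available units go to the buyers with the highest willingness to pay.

Without the control the market clears where 276 - 6p = 3p - 39, i.e. p* = 35 and q* = 66.
The ceiling of 22 is below the equilibrium price 35, so it binds.
At p = 22: qd = 276 - 6·22 = 144 and qs = 3·22 - 39 = 27.
Consumer surplus without the control is ½ · (46 - 35) · 66 = 363.
With the ceiling, 27 units are sold at 22 (assume they go to the highest-value buyers). The demand price at q = 27 is 41.5, so CS = ½ · [(46 - 22) + (41.5 - 22)] · 27 = 587.25.
Change in consumer surplus = 587.25 - 363 = 224.25.

224.25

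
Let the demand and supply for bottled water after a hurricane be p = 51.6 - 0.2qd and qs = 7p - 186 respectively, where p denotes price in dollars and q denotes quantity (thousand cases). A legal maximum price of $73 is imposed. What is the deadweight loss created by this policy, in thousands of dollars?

0

Rearranging demand gives qd = 258 - 5p. In a free market, 258 - 5p = 7p - 186 gives the equilibrium p* = 37, q* = 73.
The ceiling of 73 is above the equilibrium price 37, so it is not binding; the market clears at p* = 37, q* = 73.
Since the control does not bind, no trades are prevented and deadweight loss is zero.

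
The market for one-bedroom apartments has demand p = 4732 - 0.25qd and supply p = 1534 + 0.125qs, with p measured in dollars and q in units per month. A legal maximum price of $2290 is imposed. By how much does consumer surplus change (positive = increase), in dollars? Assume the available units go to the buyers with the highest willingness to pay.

1106080

Rearranging demand gives qd = 18928 - 4p; rearranging supply gives qs = 8p - 12272. Without the control the market clears where 18928 - 4p = 8p - 12272, i.e. p* = 2600 and q* = 8528.
The ceiling of 2290 is below the equilibrium price 2600, so it binds.
At p = 2290: qd = 18928 - 4·2290 = 9768 and qs = 8·2290 - 12272 = 6048.
Consumer surplus without the control is ½ · (4732 - 2600) · 8528 = 9090848.
With the ceiling, 6048 units are sold at 2290 (assume they go to the highest-value buyers). The demand price at q = 6048 is 3220, so CS = ½ · [(4732 - 2290) + (3220 - 2290)] · 6048 = 10196928.
Change in consumer surplus = 10196928 - 9090848 = 1106080.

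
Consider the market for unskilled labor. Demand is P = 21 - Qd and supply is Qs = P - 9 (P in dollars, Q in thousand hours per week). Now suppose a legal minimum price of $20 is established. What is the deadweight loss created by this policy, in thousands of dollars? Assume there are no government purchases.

25

Rearranging demand gives Qd = 21 - P. Equilibrium: 21 - P = P - 9, so 30 = 2P and P* = 15, Q* = 6.
The floor of 20 is above the equilibrium price 15, so it binds.
At P = 20: Qd = 21 - 20 = 1 and Qs = 20 - 9 = 11.
Quantity traded falls to 1. At Q = 1 the demand price is 21 - 1 = 20 and the supply price is 9 + 1 = 10.
Deadweight loss = ½ · (20 - 10) · (6 - 1) = ½ · 10 · 5 = 25.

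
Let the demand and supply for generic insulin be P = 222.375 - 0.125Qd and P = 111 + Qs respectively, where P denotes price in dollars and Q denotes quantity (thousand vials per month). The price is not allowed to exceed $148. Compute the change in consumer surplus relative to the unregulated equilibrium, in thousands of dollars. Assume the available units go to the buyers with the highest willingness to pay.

Rearranging demand gives Qd = 1779 - 8P; rearranging supply gives Qs = P - 111. Without the control the market clears where 1779 - 8P = P - 111, i.e. P* = 210 and Q* = 99.
Because the ceiling (148) lies below the market-clearing price, it is binding.
At P = 148: Qd = 1779 - 8·148 = 595 and Qs = 148 - 111 = 37.
Consumer surplus without the control is ½ · (222.375 - 210) · 99 = 612.5625.
With the ceiling, 37 units are sold at 148 (assume they go to the highest-value buyers). The demand price at Q = 37 is 217.75, so CS = ½ · [(222.375 - 148) + (217.75 - 148)] · 37 = 2666.3125.
Change in consumer surplus = 2666.3125 - 612.5625 = 2053.75.

2053.75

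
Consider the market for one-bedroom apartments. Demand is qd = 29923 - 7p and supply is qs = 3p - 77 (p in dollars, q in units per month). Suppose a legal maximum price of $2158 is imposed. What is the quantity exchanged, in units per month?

6397

Setting quantity demanded equal to quantity supplied, 29923 - 7p = 3p - 77, gives p* = 3000 and q* = 8923.
The ceiling of 2158 is below the equilibrium price 3000, so it binds.
At p = 2158: qd = 29923 - 7·2158 = 14817 and qs = 3·2158 - 77 = 6397.
The quantity actually transacted is the short side, supply: 6397.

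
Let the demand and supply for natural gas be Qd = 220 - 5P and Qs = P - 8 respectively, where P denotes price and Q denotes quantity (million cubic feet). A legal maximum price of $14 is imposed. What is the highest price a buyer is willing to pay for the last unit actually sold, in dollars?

42.8

Without the control the market clears where 220 - 5P = P - 8, i.e. P* = 38 and Q* = 30.
The ceiling of 14 is below the equilibrium price 38, so it binds.
At P = 14: Qd = 220 - 5·14 = 150 and Qs = 14 - 8 = 6.
Only 6 units reach the market. On the demand curve, the marginal buyer's willingness to pay at Q = 6 is (220 - 6)/5 = 42.8.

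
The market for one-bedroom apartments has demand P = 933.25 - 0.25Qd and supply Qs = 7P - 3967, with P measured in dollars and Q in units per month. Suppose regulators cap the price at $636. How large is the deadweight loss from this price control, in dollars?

Rearranging demand gives Qd = 3733 - 4P. Without the control the market clears where 3733 - 4P = 7P - 3967, i.e. P* = 700 and Q* = 933.
The ceiling of 636 is below the equilibrium price 700, so it binds.
At P = 636: Qd = 3733 - 4·636 = 1189 and Qs = 7·636 - 3967 = 485.
Quantity traded falls to 485. At Q = 485 the demand price is (3733 - 485)/4 = 812 and the supply price is (3967 + 485)/7 = 636.
Deadweight loss = ½ · (812 - 636) · (933 - 485) = ½ · 176 · 448 = 39424.

39424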